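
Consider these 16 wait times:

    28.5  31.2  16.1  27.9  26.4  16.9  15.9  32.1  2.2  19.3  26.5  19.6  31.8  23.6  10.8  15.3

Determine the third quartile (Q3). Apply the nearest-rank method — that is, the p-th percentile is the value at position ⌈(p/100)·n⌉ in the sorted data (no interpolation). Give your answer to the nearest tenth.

27.9

Sorted: 2.2, 10.8, 15.3, 15.9, 16.1, 16.9, 19.3, 19.6, 23.6, 26.4, 26.5, 27.9, 28.5, 31.2, 31.8, 32.1.
n = 16.
Position = ⌈75/100 · 16⌉ = ⌈12⌉ = 12.
The value at rank 12 is 27.9.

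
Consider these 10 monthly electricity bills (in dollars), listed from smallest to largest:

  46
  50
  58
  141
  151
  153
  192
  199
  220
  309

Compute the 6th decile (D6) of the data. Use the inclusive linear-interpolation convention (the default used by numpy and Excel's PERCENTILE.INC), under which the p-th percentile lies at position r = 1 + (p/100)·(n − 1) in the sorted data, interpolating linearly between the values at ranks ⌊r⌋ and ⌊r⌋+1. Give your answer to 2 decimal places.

168.60

n = 10.
r = 1 + (60/100)·(10 − 1) = 1 + 5.4 = 6.4.
Rank 6 is 153 and rank 7 is 192.
Interpolate: 153 + 0.4·(192 − 153) = 153 + 0.4·39 = 168.6.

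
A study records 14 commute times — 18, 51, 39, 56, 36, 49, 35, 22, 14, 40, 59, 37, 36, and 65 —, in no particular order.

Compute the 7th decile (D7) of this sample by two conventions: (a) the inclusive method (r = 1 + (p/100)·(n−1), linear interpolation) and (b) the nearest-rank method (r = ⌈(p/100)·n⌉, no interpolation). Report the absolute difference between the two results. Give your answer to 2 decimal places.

0.20

Sorted: 14, 18, 22, 35, 36, 36, 37, 39, 40, 49, 51, 56, 59, 65.
n = 14.
(a) r = 10.1; between ranks 10 (49) and 11 (51): 49.2.
(b) the nearest-rank method: rank 10 → 49.
|49.2 − 49| = 0.2.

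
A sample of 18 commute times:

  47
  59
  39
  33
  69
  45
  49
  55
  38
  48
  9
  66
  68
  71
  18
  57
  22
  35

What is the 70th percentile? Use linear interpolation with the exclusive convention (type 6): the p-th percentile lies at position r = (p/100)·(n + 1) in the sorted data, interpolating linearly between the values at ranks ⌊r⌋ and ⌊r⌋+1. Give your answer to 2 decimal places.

Sorted: 9, 18, 22, 33, 35, 38, 39, 45, 47, 48, 49, 55, 57, 59, 66, 68, 69, 71.
n = 18.
r = (70/100)·(18 + 1) = 13.3.
Rank 13 is 57 and rank 14 is 59.
Interpolate: 57 + 0.3·(59 − 57) = 57 + 0.3·2 = 57.6.

57.60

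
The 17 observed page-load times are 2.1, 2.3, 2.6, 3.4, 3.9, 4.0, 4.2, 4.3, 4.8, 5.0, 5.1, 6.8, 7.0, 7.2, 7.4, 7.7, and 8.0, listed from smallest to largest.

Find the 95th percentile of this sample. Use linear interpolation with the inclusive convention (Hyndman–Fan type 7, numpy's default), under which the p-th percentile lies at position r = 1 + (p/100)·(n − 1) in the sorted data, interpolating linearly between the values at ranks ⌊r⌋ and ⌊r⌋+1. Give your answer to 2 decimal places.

n = 17.
r = 1 + (95/100)·(17 − 1) = 1 + 15.2 = 16.2.
Rank 16 is 7.7 and rank 17 is 8.0.
Interpolate: 7.7 + 0.2·(8.0 − 7.7) = 7.7 + 0.2·0.3 = 7.76.

7.76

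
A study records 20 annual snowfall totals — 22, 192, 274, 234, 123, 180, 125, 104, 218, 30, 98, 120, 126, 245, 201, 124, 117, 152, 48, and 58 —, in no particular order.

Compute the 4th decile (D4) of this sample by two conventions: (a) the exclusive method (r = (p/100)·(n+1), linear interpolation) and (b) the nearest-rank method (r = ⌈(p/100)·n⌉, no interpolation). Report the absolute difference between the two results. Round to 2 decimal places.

Sorted: 22, 30, 48, 58, 98, 104, 117, 120, 123, 124, 125, 126, 152, 180, 192, 201, 218, 234, 245, 274.
n = 20.
(a) r = 8.4; between ranks 8 (120) and 9 (123): 121.2.
(b) the nearest-rank method: rank 8 → 120.
|121.2 − 120| = 1.2.

1.20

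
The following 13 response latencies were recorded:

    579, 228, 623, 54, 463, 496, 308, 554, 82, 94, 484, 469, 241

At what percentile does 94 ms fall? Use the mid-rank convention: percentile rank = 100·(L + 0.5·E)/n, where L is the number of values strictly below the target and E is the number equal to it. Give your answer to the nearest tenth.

Sorted: 54, 82, 94, 228, 241, 308, 463, 469, 484, 496, 554, 579, 623.
Count below 94: L = 2; count equal: E = 1; n = 13.
Percentile rank = 100·(2 + 0.5·1)/13 = 100·2.5/13 = 19.23.

19.2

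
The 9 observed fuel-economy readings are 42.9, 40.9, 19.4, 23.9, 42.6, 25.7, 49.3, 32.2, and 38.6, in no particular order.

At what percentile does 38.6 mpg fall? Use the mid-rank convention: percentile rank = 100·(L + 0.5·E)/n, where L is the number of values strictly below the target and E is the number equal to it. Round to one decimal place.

50.0

Sorted: 19.4, 23.9, 25.7, 32.2, 38.6, 40.9, 42.6, 42.9, 49.3.
Count below 38.6: L = 4; count equal: E = 1; n = 9.
Percentile rank = 100·(4 + 0.5·1)/9 = 100·4.5/9 = 50.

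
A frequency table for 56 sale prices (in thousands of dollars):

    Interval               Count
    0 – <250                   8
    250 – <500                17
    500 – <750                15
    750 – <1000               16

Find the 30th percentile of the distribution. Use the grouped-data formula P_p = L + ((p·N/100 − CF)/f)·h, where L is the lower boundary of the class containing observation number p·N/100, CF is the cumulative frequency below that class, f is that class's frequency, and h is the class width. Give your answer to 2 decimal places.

379.41

N = 56; target position k = 30/100 · 56 = 16.8.
Cumulative frequencies: 8, 25, 40, 56.
Observation 16.8 falls in the class 250 – <500.
L = 250, CF = 8, f = 17, h = 250.
P30 = 250 + ((16.8 − 8)/17)·250 = 250 + 129.412 = 379.412.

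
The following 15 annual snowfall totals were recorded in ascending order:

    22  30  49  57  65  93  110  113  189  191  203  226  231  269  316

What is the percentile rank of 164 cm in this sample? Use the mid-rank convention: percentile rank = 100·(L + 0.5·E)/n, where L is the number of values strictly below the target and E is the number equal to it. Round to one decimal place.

Count below 164: L = 8; count equal: E = 0; n = 15.
Percentile rank = 100·(8 + 0.5·0)/15 = 100·8/15 = 53.33.

53.3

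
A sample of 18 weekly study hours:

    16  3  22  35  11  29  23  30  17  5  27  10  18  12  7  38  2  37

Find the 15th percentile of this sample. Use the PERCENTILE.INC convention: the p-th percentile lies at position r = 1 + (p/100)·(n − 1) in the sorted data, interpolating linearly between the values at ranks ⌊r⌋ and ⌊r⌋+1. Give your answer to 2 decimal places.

Sorted: 2, 3, 5, 7, 10, 11, 12, 16, 17, 18, 22, 23, 27, 29, 30, 35, 37, 38.
n = 18.
r = 1 + (15/100)·(18 − 1) = 1 + 2.55 = 3.55.
Rank 3 is 5 and rank 4 is 7.
Interpolate: 5 + 0.55·(7 − 5) = 5 + 0.55·2 = 6.1.

6.10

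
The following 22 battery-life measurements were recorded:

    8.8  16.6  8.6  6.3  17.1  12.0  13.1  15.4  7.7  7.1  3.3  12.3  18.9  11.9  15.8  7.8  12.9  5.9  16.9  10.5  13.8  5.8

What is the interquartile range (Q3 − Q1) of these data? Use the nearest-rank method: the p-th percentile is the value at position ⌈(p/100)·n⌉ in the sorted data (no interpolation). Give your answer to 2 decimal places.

7.70

Sorted: 3.3, 5.8, 5.9, 6.3, 7.1, 7.7, 7.8, 8.6, 8.8, 10.5, 11.9, 12.0, 12.3, 12.9, 13.1, 13.8, 15.4, 15.8, 16.6, 16.9, 17.1, 18.9.
n = 22.
P25: rank ⌈25/100·22⌉ = 6 → 7.7.
P75: rank ⌈75/100·22⌉ = 17 → 15.4.
Difference: 15.4 − 7.7 = 7.7.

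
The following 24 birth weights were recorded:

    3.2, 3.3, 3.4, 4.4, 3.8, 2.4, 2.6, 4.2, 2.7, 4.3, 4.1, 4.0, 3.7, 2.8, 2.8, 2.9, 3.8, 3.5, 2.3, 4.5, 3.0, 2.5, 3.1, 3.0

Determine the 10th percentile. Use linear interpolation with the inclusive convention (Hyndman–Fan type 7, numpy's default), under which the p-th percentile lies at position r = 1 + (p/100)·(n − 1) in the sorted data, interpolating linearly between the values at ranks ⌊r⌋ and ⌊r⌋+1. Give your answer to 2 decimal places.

Sorted: 2.3, 2.4, 2.5, 2.6, 2.7, 2.8, 2.8, 2.9, 3.0, 3.0, 3.1, 3.2, 3.3, 3.4, 3.5, 3.7, 3.8, 3.8, 4.0, 4.1, 4.2, 4.3, 4.4, 4.5.
n = 24.
r = 1 + (10/100)·(24 − 1) = 1 + 2.3 = 3.3.
Rank 3 is 2.5 and rank 4 is 2.6.
Interpolate: 2.5 + 0.3·(2.6 − 2.5) = 2.5 + 0.3·0.1 = 2.53.

2.53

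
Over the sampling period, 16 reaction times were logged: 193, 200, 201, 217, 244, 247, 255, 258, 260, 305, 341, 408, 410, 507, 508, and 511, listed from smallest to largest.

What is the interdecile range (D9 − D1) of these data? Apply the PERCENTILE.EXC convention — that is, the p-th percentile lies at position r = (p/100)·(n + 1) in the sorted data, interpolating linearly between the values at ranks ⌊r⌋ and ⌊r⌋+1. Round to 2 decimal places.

311.00

n = 16.
P10: r = 1.7; ranks 1–2 are 193, 200; interpolating gives 197.9.
P90: r = 15.3; ranks 15–16 are 508, 511; interpolating gives 508.9.
Difference: 508.9 − 197.9 = 311.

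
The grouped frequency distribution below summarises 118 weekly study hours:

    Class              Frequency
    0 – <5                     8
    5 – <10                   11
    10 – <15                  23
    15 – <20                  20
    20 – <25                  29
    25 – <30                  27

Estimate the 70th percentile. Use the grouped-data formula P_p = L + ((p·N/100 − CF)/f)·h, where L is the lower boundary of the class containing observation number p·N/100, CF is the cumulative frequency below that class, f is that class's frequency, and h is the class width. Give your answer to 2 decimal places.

23.55

N = 118; target position k = 70/100 · 118 = 82.6.
Cumulative frequencies: 8, 19, 42, 62, 91, 118.
Observation 82.6 falls in the class 20 – <25.
L = 20, CF = 62, f = 29, h = 5.
P70 = 20 + ((82.6 − 62)/29)·5 = 20 + 3.55172 = 23.5517.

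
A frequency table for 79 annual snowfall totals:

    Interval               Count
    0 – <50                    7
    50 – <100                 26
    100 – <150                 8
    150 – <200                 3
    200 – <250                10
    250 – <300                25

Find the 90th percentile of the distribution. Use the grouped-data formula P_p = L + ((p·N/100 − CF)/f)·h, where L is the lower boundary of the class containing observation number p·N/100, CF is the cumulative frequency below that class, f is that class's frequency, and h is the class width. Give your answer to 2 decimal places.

N = 79; target position k = 90/100 · 79 = 71.1.
Cumulative frequencies: 7, 33, 41, 44, 54, 79.
Observation 71.1 falls in the class 250 – <300.
L = 250, CF = 54, f = 25, h = 50.
P90 = 250 + ((71.1 − 54)/25)·50 = 250 + 34.2 = 284.2.

284.20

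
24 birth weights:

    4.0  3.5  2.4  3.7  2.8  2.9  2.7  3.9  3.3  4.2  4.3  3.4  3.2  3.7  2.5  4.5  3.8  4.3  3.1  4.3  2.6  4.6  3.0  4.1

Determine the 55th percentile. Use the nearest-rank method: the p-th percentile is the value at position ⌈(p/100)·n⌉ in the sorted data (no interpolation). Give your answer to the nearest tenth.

Sorted: 2.4, 2.5, 2.6, 2.7, 2.8, 2.9, 3.0, 3.1, 3.2, 3.3, 3.4, 3.5, 3.7, 3.7, 3.8, 3.9, 4.0, 4.1, 4.2, 4.3, 4.3, 4.3, 4.5, 4.6.
n = 24.
Position = ⌈55/100 · 24⌉ = ⌈13.2⌉ = 14.
The value at rank 14 is 3.7.

3.7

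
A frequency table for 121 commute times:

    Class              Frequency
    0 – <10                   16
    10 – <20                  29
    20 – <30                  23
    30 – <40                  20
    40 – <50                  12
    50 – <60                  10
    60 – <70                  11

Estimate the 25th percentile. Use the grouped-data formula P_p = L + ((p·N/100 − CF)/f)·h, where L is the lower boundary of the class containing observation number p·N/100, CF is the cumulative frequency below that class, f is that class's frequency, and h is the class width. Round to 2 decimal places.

N = 121; target position k = 25/100 · 121 = 30.25.
Cumulative frequencies: 16, 45, 68, 88, 100, 110, 121.
Observation 30.25 falls in the class 10 – <20.
L = 10, CF = 16, f = 29, h = 10.
P25 = 10 + ((30.25 − 16)/29)·10 = 10 + 4.91379 = 14.9138.

14.91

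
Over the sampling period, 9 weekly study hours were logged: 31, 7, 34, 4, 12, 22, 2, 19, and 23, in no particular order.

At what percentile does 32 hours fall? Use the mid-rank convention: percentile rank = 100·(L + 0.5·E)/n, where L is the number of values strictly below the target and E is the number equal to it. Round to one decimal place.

Sorted: 2, 4, 7, 12, 19, 22, 23, 31, 34.
Count below 32: L = 8; count equal: E = 0; n = 9.
Percentile rank = 100·(8 + 0.5·0)/9 = 100·8/9 = 88.89.

88.9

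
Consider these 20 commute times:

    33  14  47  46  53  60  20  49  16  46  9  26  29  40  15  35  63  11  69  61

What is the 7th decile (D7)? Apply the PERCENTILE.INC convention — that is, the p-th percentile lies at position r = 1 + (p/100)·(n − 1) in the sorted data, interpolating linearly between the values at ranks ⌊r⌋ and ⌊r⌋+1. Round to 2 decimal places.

Sorted: 9, 11, 14, 15, 16, 20, 26, 29, 33, 35, 40, 46, 46, 47, 49, 53, 60, 61, 63, 69.
n = 20.
r = 1 + (70/100)·(20 − 1) = 1 + 13.3 = 14.3.
Rank 14 is 47 and rank 15 is 49.
Interpolate: 47 + 0.3·(49 − 47) = 47 + 0.3·2 = 47.6.

47.60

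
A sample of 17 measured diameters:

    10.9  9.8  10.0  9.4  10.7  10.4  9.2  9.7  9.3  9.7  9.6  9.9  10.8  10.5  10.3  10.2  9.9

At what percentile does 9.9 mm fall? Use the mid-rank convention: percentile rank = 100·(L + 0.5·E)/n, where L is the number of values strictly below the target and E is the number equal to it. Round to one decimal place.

47.1

Sorted: 9.2, 9.3, 9.4, 9.6, 9.7, 9.7, 9.8, 9.9, 9.9, 10.0, 10.2, 10.3, 10.4, 10.5, 10.7, 10.8, 10.9.
Count below 9.9: L = 7; count equal: E = 2; n = 17.
Percentile rank = 100·(7 + 0.5·2)/17 = 100·8/17 = 47.06.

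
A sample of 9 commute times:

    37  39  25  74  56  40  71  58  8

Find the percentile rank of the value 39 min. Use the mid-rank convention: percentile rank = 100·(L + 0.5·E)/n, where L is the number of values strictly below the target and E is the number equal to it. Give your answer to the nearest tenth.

Sorted: 8, 25, 37, 39, 40, 56, 58, 71, 74.
Count below 39: L = 3; count equal: E = 1; n = 9.
Percentile rank = 100·(3 + 0.5·1)/9 = 100·3.5/9 = 38.89.

38.9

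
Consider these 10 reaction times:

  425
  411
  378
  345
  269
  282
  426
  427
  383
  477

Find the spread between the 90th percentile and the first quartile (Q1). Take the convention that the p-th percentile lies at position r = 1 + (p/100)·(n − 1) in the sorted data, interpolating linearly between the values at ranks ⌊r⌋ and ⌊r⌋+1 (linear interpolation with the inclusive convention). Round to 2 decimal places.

78.75

Sorted: 269, 282, 345, 378, 383, 411, 425, 426, 427, 477.
n = 10.
P25: r = 3.25; ranks 3–4 are 345, 378; interpolating gives 353.25.
P90: r = 9.1; ranks 9–10 are 427, 477; interpolating gives 432.
Difference: 432 − 353.25 = 78.75.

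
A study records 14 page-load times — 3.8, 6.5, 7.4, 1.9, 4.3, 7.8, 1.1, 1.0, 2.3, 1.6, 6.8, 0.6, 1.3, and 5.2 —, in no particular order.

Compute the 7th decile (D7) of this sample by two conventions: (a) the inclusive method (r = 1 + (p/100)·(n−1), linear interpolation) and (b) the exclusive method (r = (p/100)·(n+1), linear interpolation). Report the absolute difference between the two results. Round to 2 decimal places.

Sorted: 0.6, 1.0, 1.1, 1.3, 1.6, 1.9, 2.3, 3.8, 4.3, 5.2, 6.5, 6.8, 7.4, 7.8.
n = 14.
(a) r = 10.1; between ranks 10 (5.2) and 11 (6.5): 5.33.
(b) r = 10.5; between ranks 10 (5.2) and 11 (6.5): 5.85.
|5.33 − 5.85| = 0.52.

0.52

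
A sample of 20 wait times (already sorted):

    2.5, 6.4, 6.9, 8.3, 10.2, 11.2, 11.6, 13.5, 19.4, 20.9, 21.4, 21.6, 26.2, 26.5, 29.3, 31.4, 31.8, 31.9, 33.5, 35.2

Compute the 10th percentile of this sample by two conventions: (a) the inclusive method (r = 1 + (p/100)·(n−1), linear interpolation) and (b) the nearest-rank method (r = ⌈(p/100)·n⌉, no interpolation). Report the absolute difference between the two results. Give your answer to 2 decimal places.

n = 20.
(a) r = 2.9; between ranks 2 (6.4) and 3 (6.9): 6.85.
(b) the nearest-rank method: rank 2 → 6.4.
|6.85 − 6.4| = 0.45.

0.45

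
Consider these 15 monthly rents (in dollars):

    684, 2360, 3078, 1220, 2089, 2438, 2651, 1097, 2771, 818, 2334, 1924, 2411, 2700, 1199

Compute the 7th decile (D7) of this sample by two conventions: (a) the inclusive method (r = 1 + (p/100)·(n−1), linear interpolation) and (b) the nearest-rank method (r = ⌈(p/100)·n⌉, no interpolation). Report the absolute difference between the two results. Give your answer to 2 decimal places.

Sorted: 684, 818, 1097, 1199, 1220, 1924, 2089, 2334, 2360, 2411, 2438, 2651, 2700, 2771, 3078.
n = 15.
(a) r = 10.8; between ranks 10 (2411) and 11 (2438): 2432.6.
(b) the nearest-rank method: rank 11 → 2438.
|2432.6 − 2438| = 5.4.

5.40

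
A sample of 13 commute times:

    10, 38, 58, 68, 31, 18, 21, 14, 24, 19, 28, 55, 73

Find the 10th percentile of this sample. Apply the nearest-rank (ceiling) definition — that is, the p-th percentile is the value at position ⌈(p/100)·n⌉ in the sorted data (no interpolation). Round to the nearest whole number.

14

Sorted: 10, 14, 18, 19, 21, 24, 28, 31, 38, 55, 58, 68, 73.
n = 13.
Position = ⌈10/100 · 13⌉ = ⌈1.3⌉ = 2.
The value at rank 2 is 14.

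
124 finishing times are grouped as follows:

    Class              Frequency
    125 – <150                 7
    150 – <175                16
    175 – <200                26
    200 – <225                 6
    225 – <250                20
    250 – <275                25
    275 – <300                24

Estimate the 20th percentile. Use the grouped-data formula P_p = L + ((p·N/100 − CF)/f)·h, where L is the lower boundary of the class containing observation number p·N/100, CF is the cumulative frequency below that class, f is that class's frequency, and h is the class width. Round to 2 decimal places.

176.73

N = 124; target position k = 20/100 · 124 = 24.8.
Cumulative frequencies: 7, 23, 49, 55, 75, 100, 124.
Observation 24.8 falls in the class 175 – <200.
L = 175, CF = 23, f = 26, h = 25.
P20 = 175 + ((24.8 − 23)/26)·25 = 175 + 1.73077 = 176.731.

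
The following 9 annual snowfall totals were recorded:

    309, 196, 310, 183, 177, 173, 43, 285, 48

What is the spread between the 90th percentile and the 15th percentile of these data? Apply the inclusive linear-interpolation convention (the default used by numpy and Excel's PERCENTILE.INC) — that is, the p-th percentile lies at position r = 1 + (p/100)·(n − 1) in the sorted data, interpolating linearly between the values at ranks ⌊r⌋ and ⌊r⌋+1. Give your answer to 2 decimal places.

236.20

Sorted: 43, 48, 173, 177, 183, 196, 285, 309, 310.
n = 9.
P15: r = 2.2; ranks 2–3 are 48, 173; interpolating gives 73.
P90: r = 8.2; ranks 8–9 are 309, 310; interpolating gives 309.2.
Difference: 309.2 − 73 = 236.2.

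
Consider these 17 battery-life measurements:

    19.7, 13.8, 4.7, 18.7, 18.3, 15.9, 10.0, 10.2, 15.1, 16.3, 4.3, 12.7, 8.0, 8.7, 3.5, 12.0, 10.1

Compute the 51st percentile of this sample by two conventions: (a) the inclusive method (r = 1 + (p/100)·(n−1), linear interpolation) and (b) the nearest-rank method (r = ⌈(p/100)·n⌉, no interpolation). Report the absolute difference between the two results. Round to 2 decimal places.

Sorted: 3.5, 4.3, 4.7, 8.0, 8.7, 10.0, 10.1, 10.2, 12.0, 12.7, 13.8, 15.1, 15.9, 16.3, 18.3, 18.7, 19.7.
n = 17.
(a) r = 9.16; between ranks 9 (12.0) and 10 (12.7): 12.112.
(b) the nearest-rank method: rank 9 → 12.
|12.112 − 12| = 0.112.

0.11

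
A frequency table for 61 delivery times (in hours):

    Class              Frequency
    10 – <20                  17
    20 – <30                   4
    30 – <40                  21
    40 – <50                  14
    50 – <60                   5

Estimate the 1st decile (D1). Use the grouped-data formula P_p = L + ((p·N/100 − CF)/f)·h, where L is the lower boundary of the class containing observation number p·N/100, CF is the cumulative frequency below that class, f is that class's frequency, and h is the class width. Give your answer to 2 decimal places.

13.59

N = 61; target position k = 10/100 · 61 = 6.1.
Cumulative frequencies: 17, 21, 42, 56, 61.
Observation 6.1 falls in the class 10 – <20.
L = 10, CF = 0, f = 17, h = 10.
P10 = 10 + ((6.1 − 0)/17)·10 = 10 + 3.58824 = 13.5882.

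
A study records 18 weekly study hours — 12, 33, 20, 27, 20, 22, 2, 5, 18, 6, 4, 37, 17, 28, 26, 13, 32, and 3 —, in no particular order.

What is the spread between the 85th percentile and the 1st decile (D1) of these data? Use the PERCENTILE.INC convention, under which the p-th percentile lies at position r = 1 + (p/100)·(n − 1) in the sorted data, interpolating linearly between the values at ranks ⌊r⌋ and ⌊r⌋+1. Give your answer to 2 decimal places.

26.10

Sorted: 2, 3, 4, 5, 6, 12, 13, 17, 18, 20, 20, 22, 26, 27, 28, 32, 33, 37.
n = 18.
P10: r = 2.7; ranks 2–3 are 3, 4; interpolating gives 3.7.
P85: r = 15.45; ranks 15–16 are 28, 32; interpolating gives 29.8.
Difference: 29.8 − 3.7 = 26.1.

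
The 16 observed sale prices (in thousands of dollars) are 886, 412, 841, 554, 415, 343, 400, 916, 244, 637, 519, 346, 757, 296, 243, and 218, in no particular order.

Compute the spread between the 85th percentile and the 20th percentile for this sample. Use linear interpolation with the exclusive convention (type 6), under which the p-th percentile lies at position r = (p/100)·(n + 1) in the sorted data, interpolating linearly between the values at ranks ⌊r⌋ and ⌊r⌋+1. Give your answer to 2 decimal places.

596.45

Sorted: 218, 243, 244, 296, 343, 346, 400, 412, 415, 519, 554, 637, 757, 841, 886, 916.
n = 16.
P20: r = 3.4; ranks 3–4 are 244, 296; interpolating gives 264.8.
P85: r = 14.45; ranks 14–15 are 841, 886; interpolating gives 861.25.
Difference: 861.25 − 264.8 = 596.45.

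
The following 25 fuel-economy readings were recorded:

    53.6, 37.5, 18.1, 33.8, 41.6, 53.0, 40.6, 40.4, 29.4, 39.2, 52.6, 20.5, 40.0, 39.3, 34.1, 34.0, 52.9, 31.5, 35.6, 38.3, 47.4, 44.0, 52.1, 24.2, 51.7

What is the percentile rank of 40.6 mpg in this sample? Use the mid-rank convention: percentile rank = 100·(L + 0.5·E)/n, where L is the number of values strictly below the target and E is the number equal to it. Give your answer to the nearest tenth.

62.0

Sorted: 18.1, 20.5, 24.2, 29.4, 31.5, 33.8, 34.0, 34.1, 35.6, 37.5, 38.3, 39.2, 39.3, 40.0, 40.4, 40.6, 41.6, 44.0, 47.4, 51.7, 52.1, 52.6, 52.9, 53.0, 53.6.
Count below 40.6: L = 15; count equal: E = 1; n = 25.
Percentile rank = 100·(15 + 0.5·1)/25 = 100·15.5/25 = 62.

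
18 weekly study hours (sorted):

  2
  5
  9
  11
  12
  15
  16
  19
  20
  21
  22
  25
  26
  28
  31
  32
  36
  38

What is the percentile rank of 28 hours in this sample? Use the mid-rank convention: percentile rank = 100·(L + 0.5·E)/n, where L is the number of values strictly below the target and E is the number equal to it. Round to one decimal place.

75.0

Count below 28: L = 13; count equal: E = 1; n = 18.
Percentile rank = 100·(13 + 0.5·1)/18 = 100·13.5/18 = 75.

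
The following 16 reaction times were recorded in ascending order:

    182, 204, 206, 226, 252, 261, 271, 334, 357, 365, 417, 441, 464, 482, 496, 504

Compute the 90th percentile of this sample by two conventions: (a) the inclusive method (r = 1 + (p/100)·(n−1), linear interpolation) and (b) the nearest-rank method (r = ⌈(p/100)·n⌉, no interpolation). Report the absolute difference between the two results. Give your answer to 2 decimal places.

7.00

n = 16.
(a) r = 14.5; between ranks 14 (482) and 15 (496): 489.
(b) the nearest-rank method: rank 15 → 496.
|489 − 496| = 7.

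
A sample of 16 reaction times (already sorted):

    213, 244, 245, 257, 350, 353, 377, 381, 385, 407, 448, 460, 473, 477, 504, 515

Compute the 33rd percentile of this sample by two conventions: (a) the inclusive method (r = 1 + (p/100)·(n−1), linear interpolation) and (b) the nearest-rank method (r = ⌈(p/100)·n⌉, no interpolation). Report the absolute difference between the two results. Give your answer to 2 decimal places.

n = 16.
(a) r = 5.95; between ranks 5 (350) and 6 (353): 352.85.
(b) the nearest-rank method: rank 6 → 353.
|352.85 − 353| = 0.15.

0.15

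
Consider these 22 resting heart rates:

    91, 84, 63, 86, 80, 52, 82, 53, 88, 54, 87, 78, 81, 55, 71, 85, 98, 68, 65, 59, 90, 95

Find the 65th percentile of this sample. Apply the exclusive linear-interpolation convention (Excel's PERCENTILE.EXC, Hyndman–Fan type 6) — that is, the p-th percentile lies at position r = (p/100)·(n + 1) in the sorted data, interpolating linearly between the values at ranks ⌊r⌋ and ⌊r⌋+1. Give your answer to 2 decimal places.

84.95

Sorted: 52, 53, 54, 55, 59, 63, 65, 68, 71, 78, 80, 81, 82, 84, 85, 86, 87, 88, 90, 91, 95, 98.
n = 22.
r = (65/100)·(22 + 1) = 14.95.
Rank 14 is 84 and rank 15 is 85.
Interpolate: 84 + 0.95·(85 − 84) = 84 + 0.95·1 = 84.95.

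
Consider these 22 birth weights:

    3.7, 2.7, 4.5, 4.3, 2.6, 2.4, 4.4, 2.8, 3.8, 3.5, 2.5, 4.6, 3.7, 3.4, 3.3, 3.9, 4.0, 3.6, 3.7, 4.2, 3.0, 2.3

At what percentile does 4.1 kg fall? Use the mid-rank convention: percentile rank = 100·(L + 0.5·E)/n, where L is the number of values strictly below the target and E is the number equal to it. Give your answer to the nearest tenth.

77.3

Sorted: 2.3, 2.4, 2.5, 2.6, 2.7, 2.8, 3.0, 3.3, 3.4, 3.5, 3.6, 3.7, 3.7, 3.7, 3.8, 3.9, 4.0, 4.2, 4.3, 4.4, 4.5, 4.6.
Count below 4.1: L = 17; count equal: E = 0; n = 22.
Percentile rank = 100·(17 + 0.5·0)/22 = 100·17/22 = 77.27.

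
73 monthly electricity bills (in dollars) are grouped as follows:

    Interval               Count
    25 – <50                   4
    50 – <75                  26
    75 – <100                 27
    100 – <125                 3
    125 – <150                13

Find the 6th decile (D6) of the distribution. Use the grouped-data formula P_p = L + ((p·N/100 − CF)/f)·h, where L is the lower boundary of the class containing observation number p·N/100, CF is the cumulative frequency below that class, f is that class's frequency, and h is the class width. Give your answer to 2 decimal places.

87.78

N = 73; target position k = 60/100 · 73 = 43.8.
Cumulative frequencies: 4, 30, 57, 60, 73.
Observation 43.8 falls in the class 75 – <100.
L = 75, CF = 30, f = 27, h = 25.
P60 = 75 + ((43.8 − 30)/27)·25 = 75 + 12.7778 = 87.7778.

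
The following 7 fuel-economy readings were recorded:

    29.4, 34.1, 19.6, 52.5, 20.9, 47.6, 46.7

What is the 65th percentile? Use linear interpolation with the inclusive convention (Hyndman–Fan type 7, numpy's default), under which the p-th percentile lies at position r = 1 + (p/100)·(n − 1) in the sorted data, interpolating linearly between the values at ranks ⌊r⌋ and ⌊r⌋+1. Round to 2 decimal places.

45.44

Sorted: 19.6, 20.9, 29.4, 34.1, 46.7, 47.6, 52.5.
n = 7.
r = 1 + (65/100)·(7 − 1) = 1 + 3.9 = 4.9.
Rank 4 is 34.1 and rank 5 is 46.7.
Interpolate: 34.1 + 0.9·(46.7 − 34.1) = 34.1 + 0.9·12.6 = 45.44.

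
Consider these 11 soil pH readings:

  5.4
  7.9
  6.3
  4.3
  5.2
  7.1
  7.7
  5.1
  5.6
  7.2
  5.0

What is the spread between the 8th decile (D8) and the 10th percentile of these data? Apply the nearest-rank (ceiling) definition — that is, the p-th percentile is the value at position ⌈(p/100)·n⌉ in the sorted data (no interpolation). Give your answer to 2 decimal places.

Sorted: 4.3, 5.0, 5.1, 5.2, 5.4, 5.6, 6.3, 7.1, 7.2, 7.7, 7.9.
n = 11.
P10: rank ⌈10/100·11⌉ = 2 → 5.
P80: rank ⌈80/100·11⌉ = 9 → 7.2.
Difference: 7.2 − 5 = 2.2.

2.20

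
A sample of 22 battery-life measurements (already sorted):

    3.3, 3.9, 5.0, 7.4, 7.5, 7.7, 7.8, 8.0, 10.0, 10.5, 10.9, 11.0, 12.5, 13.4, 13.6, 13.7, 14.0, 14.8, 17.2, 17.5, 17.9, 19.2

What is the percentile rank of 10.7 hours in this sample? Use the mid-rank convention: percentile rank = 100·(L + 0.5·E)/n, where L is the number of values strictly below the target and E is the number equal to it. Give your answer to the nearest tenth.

Count below 10.7: L = 10; count equal: E = 0; n = 22.
Percentile rank = 100·(10 + 0.5·0)/22 = 100·10/22 = 45.45.

45.5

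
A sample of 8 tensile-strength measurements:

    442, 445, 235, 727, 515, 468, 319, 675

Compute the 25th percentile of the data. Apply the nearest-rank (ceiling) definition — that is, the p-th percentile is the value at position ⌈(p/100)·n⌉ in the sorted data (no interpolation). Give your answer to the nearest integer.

319

Sorted: 235, 319, 442, 445, 468, 515, 675, 727.
n = 8.
Position = ⌈25/100 · 8⌉ = ⌈2⌉ = 2.
The value at rank 2 is 319.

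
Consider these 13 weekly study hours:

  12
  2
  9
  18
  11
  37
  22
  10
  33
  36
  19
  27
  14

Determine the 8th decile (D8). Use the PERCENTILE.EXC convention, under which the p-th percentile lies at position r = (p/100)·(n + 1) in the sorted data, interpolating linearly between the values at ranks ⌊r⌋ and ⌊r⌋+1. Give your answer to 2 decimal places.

33.60

Sorted: 2, 9, 10, 11, 12, 14, 18, 19, 22, 27, 33, 36, 37.
n = 13.
r = (80/100)·(13 + 1) = 11.2.
Rank 11 is 33 and rank 12 is 36.
Interpolate: 33 + 0.2·(36 − 33) = 33 + 0.2·3 = 33.6.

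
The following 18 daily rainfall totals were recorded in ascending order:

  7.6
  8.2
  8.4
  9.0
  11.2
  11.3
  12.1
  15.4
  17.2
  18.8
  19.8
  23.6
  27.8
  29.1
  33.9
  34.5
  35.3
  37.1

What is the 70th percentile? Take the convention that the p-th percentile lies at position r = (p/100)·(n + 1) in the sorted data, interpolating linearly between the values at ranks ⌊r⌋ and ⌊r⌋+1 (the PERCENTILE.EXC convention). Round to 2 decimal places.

28.19

n = 18.
r = (70/100)·(18 + 1) = 13.3.
Rank 13 is 27.8 and rank 14 is 29.1.
Interpolate: 27.8 + 0.3·(29.1 − 27.8) = 27.8 + 0.3·1.3 = 28.19.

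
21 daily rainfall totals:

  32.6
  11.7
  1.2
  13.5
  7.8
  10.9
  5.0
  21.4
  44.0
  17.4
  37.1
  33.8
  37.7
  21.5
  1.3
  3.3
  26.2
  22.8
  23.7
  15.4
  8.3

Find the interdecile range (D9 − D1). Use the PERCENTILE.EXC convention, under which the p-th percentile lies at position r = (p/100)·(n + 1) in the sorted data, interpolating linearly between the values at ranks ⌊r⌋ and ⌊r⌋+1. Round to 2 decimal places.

Sorted: 1.2, 1.3, 3.3, 5.0, 7.8, 8.3, 10.9, 11.7, 13.5, 15.4, 17.4, 21.4, 21.5, 22.8, 23.7, 26.2, 32.6, 33.8, 37.1, 37.7, 44.0.
n = 21.
P10: r = 2.2; ranks 2–3 are 1.3, 3.3; interpolating gives 1.7.
P90: r = 19.8; ranks 19–20 are 37.1, 37.7; interpolating gives 37.58.
Difference: 37.58 − 1.7 = 35.88.

35.88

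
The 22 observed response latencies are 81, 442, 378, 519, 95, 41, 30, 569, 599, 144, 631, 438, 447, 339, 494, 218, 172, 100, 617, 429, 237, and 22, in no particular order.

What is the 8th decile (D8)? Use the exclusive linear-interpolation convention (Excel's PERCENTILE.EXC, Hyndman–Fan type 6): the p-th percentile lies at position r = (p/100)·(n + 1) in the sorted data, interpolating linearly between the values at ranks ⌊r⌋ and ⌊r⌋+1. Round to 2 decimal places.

539.00

Sorted: 22, 30, 41, 81, 95, 100, 144, 172, 218, 237, 339, 378, 429, 438, 442, 447, 494, 519, 569, 599, 617, 631.
n = 22.
r = (80/100)·(22 + 1) = 18.4.
Rank 18 is 519 and rank 19 is 569.
Interpolate: 519 + 0.4·(569 − 519) = 519 + 0.4·50 = 539.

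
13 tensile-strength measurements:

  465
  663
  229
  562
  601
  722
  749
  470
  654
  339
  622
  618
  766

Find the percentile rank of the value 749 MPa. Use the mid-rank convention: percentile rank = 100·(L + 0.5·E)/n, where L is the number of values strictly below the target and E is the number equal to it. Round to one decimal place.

Sorted: 229, 339, 465, 470, 562, 601, 618, 622, 654, 663, 722, 749, 766.
Count below 749: L = 11; count equal: E = 1; n = 13.
Percentile rank = 100·(11 + 0.5·1)/13 = 100·11.5/13 = 88.46.

88.5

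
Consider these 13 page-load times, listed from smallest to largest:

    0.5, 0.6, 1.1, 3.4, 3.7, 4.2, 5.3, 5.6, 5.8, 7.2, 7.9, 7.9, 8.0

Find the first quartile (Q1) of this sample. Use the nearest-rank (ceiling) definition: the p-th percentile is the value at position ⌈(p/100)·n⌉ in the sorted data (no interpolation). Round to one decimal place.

3.4

n = 13.
Position = ⌈25/100 · 13⌉ = ⌈3.25⌉ = 4.
The value at rank 4 is 3.4.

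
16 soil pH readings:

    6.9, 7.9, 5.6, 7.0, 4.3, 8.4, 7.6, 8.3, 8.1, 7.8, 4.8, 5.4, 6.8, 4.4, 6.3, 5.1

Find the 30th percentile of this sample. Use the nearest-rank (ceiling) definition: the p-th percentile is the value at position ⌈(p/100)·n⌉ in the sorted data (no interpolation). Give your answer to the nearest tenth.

5.4

Sorted: 4.3, 4.4, 4.8, 5.1, 5.4, 5.6, 6.3, 6.8, 6.9, 7.0, 7.6, 7.8, 7.9, 8.1, 8.3, 8.4.
n = 16.
Position = ⌈30/100 · 16⌉ = ⌈4.8⌉ = 5.
The value at rank 5 is 5.4.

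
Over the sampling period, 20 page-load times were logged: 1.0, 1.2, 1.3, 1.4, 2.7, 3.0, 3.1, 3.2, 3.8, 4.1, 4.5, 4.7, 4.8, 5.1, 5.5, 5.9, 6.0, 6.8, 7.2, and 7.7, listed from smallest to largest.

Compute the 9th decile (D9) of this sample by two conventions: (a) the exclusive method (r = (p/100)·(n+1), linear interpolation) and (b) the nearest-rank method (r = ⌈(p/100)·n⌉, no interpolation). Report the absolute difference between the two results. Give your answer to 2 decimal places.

n = 20.
(a) r = 18.9; between ranks 18 (6.8) and 19 (7.2): 7.16.
(b) the nearest-rank method: rank 18 → 6.8.
|7.16 − 6.8| = 0.36.

0.36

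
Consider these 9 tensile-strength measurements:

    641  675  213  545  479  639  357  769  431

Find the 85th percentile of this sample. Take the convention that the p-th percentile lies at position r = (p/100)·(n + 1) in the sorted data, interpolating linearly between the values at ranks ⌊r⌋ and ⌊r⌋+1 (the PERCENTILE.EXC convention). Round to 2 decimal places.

722.00

Sorted: 213, 357, 431, 479, 545, 639, 641, 675, 769.
n = 9.
r = (85/100)·(9 + 1) = 8.5.
Rank 8 is 675 and rank 9 is 769.
Interpolate: 675 + 0.5·(769 − 675) = 675 + 0.5·94 = 722.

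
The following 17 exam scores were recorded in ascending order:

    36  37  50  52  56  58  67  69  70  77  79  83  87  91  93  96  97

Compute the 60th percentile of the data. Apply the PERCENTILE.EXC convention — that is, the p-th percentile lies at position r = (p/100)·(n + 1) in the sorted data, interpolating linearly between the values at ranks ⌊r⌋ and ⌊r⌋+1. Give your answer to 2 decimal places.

78.60

n = 17.
r = (60/100)·(17 + 1) = 10.8.
Rank 10 is 77 and rank 11 is 79.
Interpolate: 77 + 0.8·(79 − 77) = 77 + 0.8·2 = 78.6.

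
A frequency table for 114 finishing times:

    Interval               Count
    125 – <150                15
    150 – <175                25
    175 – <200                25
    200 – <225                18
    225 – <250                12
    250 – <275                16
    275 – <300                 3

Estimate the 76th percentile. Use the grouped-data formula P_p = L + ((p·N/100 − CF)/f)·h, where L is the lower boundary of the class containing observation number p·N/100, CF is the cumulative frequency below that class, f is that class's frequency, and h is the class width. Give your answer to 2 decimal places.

N = 114; target position k = 76/100 · 114 = 86.64.
Cumulative frequencies: 15, 40, 65, 83, 95, 111, 114.
Observation 86.64 falls in the class 225 – <250.
L = 225, CF = 83, f = 12, h = 25.
P76 = 225 + ((86.64 − 83)/12)·25 = 225 + 7.58333 = 232.583.

232.58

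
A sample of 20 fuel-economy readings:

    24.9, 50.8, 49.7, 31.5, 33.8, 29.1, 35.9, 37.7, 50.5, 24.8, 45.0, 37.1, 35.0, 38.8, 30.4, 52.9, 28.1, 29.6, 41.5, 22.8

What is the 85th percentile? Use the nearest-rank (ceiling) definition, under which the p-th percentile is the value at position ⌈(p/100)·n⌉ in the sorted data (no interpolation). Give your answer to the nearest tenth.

Sorted: 22.8, 24.8, 24.9, 28.1, 29.1, 29.6, 30.4, 31.5, 33.8, 35.0, 35.9, 37.1, 37.7, 38.8, 41.5, 45.0, 49.7, 50.5, 50.8, 52.9.
n = 20.
Position = ⌈85/100 · 20⌉ = ⌈17⌉ = 17.
The value at rank 17 is 49.7.

49.7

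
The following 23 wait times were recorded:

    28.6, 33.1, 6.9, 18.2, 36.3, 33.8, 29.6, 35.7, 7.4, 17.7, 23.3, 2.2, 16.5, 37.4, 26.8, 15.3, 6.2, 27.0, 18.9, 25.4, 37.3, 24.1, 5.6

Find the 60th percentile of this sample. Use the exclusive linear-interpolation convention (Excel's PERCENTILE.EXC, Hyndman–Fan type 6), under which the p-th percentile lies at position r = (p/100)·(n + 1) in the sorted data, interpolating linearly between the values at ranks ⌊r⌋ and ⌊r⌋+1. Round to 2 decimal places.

26.88

Sorted: 2.2, 5.6, 6.2, 6.9, 7.4, 15.3, 16.5, 17.7, 18.2, 18.9, 23.3, 24.1, 25.4, 26.8, 27.0, 28.6, 29.6, 33.1, 33.8, 35.7, 36.3, 37.3, 37.4.
n = 23.
r = (60/100)·(23 + 1) = 14.4.
Rank 14 is 26.8 and rank 15 is 27.0.
Interpolate: 26.8 + 0.4·(27.0 − 26.8) = 26.8 + 0.4·0.2 = 26.88.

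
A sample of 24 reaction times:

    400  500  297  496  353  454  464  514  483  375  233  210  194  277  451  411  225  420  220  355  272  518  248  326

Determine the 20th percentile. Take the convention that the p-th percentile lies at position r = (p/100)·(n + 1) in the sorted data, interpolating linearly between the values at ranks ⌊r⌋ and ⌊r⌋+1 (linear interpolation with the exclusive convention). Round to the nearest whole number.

233

Sorted: 194, 210, 220, 225, 233, 248, 272, 277, 297, 326, 353, 355, 375, 400, 411, 420, 451, 454, 464, 483, 496, 500, 514, 518.
n = 24.
r = (20/100)·(24 + 1) = 5.
r is an integer, so P20 is the value at rank 5: 233.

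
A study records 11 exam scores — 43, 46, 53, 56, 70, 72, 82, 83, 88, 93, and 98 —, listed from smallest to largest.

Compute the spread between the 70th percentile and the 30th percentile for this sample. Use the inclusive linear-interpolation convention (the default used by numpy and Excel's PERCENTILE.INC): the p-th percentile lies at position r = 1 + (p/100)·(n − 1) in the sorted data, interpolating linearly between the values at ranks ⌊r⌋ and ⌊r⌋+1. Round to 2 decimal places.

27.00

n = 11.
P30: r = 4 (integer) → 56.
P70: r = 8 (integer) → 83.
Difference: 83 − 56 = 27.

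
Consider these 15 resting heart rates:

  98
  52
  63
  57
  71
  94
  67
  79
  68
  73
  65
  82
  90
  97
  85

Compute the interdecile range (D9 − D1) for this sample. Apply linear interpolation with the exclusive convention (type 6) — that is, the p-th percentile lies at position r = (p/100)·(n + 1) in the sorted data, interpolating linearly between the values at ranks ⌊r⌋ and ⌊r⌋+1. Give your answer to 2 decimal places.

Sorted: 52, 57, 63, 65, 67, 68, 71, 73, 79, 82, 85, 90, 94, 97, 98.
n = 15.
P10: r = 1.6; ranks 1–2 are 52, 57; interpolating gives 55.
P90: r = 14.4; ranks 14–15 are 97, 98; interpolating gives 97.4.
Difference: 97.4 − 55 = 42.4.

42.40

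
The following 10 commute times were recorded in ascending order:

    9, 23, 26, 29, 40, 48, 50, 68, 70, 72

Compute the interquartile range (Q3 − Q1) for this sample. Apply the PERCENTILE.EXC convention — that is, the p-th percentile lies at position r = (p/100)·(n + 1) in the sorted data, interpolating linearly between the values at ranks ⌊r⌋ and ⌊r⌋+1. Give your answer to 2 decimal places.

43.25

n = 10.
P25: r = 2.75; ranks 2–3 are 23, 26; interpolating gives 25.25.
P75: r = 8.25; ranks 8–9 are 68, 70; interpolating gives 68.5.
Difference: 68.5 − 25.25 = 43.25.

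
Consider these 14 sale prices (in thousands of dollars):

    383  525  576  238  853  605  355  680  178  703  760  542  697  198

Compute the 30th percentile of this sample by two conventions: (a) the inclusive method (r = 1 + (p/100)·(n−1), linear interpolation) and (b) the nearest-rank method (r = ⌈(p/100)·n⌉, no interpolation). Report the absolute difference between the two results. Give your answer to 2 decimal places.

2.80

Sorted: 178, 198, 238, 355, 383, 525, 542, 576, 605, 680, 697, 703, 760, 853.
n = 14.
(a) r = 4.9; between ranks 4 (355) and 5 (383): 380.2.
(b) the nearest-rank method: rank 5 → 383.
|380.2 − 383| = 2.8.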